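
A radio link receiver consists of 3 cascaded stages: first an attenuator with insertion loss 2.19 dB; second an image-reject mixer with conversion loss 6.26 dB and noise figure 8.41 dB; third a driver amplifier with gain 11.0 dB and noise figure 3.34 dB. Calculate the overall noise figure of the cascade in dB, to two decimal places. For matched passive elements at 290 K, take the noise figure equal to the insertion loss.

Convert to linear (a loss of L dB is a gain of −L dB): F_i = 10^(NF_i/10), G_i = 10^(G_i,dB/10)
  Stage 1: F_1 = 10^(2.19/10) = 1.656, G_1 = 10^(−2.19/10) = 0.6039
  Stage 2: F_2 = 10^(8.41/10) = 6.934, G_2 = 10^(−6.26/10) = 0.2366
  Stage 3: F_3 = 10^(3.34/10) = 2.158, G_3 = 10^(11.0/10) = 12.59
Friis cascade:
  F = 1.656 + (6.934 − 1)/0.6039 + (2.158 − 1)/0.1429 = 19.58
NF = 10 log₁₀(19.58) = 12.92 dB

12.92 dB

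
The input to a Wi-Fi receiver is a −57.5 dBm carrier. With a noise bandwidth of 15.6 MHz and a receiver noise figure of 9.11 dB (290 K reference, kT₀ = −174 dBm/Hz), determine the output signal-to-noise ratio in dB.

35.5 dB

Noise floor: N = −174 + 10 log₁₀(B) + NF
10 log₁₀(1.56×10⁷) = 71.93 dB
N = −174 + 71.93 + 9.11 = −92.96 dBm
SNR = P_sig − N = −57.5 − (−92.96) = 35.46 dB → 35.5 dB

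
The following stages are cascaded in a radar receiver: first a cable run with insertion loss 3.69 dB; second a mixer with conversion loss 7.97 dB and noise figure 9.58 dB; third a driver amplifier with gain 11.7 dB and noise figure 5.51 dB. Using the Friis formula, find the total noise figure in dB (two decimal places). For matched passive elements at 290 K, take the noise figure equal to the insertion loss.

17.69 dB

Convert to linear (a loss of L dB is a gain of −L dB): F_i = 10^(NF_i/10), G_i = 10^(G_i,dB/10)
  Stage 1: F_1 = 10^(3.69/10) = 2.339, G_1 = 10^(−3.69/10) = 0.4276
  Stage 2: F_2 = 10^(9.58/10) = 9.078, G_2 = 10^(−7.97/10) = 0.1596
  Stage 3: F_3 = 10^(5.51/10) = 3.556, G_3 = 10^(11.7/10) = 14.79
Friis cascade:
  F = 2.339 + (9.078 − 1)/0.4276 + (3.556 − 1)/0.06823 = 58.70
NF = 10 log₁₀(58.70) = 17.69 dB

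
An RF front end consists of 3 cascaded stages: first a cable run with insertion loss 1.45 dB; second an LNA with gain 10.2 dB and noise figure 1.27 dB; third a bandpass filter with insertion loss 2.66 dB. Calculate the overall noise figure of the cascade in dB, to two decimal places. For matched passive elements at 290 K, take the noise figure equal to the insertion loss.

2.97 dB

Convert to linear (a loss of L dB is a gain of −L dB): F_i = 10^(NF_i/10), G_i = 10^(G_i,dB/10)
  Stage 1: F_1 = 10^(1.45/10) = 1.396, G_1 = 10^(−1.45/10) = 0.7161
  Stage 2: F_2 = 10^(1.27/10) = 1.340, G_2 = 10^(10.2/10) = 10.47
  Stage 3: F_3 = 10^(2.66/10) = 1.845, G_3 = 10^(−2.66/10) = 0.5420
Friis cascade:
  F = 1.396 + (1.340 − 1)/0.7161 + (1.845 − 1)/7.499 = 1.983
NF = 10 log₁₀(1.983) = 2.97 dB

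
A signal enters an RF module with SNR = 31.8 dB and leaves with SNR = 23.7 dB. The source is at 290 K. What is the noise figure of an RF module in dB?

8.1 dB

NF (dB) = SNR_in(dB) − SNR_out(dB) when the source is at T₀
NF = 31.8 − 23.7 = 8.1 dB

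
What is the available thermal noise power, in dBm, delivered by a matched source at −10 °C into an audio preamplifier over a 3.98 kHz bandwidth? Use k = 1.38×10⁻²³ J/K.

T = −10 °C + 273.15 = 263.15 K
P_n = kTB = 1.38×10⁻²³ × 263.15 × 3.98×10³ = 1.45×10⁻¹⁷ W
In dBm: 10 log₁₀(1.45×10⁻¹⁷ / 10⁻³) = −138.4 dBm

−138.4 dBm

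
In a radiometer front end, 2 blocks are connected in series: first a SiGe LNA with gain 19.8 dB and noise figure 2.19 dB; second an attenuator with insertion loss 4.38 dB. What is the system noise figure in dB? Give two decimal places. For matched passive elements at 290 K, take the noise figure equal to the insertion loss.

Convert to linear (a loss of L dB is a gain of −L dB): F_i = 10^(NF_i/10), G_i = 10^(G_i,dB/10)
  Stage 1: F_1 = 10^(2.19/10) = 1.656, G_1 = 10^(19.8/10) = 95.50
  Stage 2: F_2 = 10^(4.38/10) = 2.742, G_2 = 10^(−4.38/10) = 0.3648
Friis cascade:
  F = 1.656 + (2.742 − 1)/95.50 = 1.674
NF = 10 log₁₀(1.674) = 2.24 dB

2.24 dB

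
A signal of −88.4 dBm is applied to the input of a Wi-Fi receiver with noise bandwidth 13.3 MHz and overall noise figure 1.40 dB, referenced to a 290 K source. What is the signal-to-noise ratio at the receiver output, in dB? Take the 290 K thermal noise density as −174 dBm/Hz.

Noise floor: N = −174 + 10 log₁₀(B) + NF
10 log₁₀(1.33×10⁷) = 71.24 dB
N = −174 + 71.24 + 1.40 = −101.36 dBm
SNR = P_sig − N = −88.4 − (−101.36) = 12.96 dB → 13.0 dB

13.0 dB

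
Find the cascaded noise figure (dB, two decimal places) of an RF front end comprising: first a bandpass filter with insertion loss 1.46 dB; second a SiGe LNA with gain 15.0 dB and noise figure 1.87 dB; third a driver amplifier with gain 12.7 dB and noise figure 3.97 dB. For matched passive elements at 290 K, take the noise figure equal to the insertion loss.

3.46 dB

Convert to linear (a loss of L dB is a gain of −L dB): F_i = 10^(NF_i/10), G_i = 10^(G_i,dB/10)
  Stage 1: F_1 = 10^(1.46/10) = 1.400, G_1 = 10^(−1.46/10) = 0.7145
  Stage 2: F_2 = 10^(1.87/10) = 1.538, G_2 = 10^(15.0/10) = 31.62
  Stage 3: F_3 = 10^(3.97/10) = 2.495, G_3 = 10^(12.7/10) = 18.62
Friis cascade:
  F = 1.400 + (1.538 − 1)/0.7145 + (2.495 − 1)/22.59 = 2.219
NF = 10 log₁₀(2.219) = 3.46 dB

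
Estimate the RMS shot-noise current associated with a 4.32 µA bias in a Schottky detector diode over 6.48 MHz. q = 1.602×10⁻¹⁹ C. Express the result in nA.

2.99 nA

I_n = √(2qI·B)
2qI·B = 2 × 1.602×10⁻¹⁹ × 4.32×10⁻⁶ × 6.48×10⁶ = 8.97×10⁻¹⁸ A²
I_n = √(8.97×10⁻¹⁸) = 2.99×10⁻⁹ A = 2.99 nA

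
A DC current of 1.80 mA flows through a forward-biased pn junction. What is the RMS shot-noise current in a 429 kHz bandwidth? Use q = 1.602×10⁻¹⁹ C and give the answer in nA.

15.7 nA

I_n = √(2qI·B)
2qI·B = 2 × 1.602×10⁻¹⁹ × 1.80×10⁻³ × 4.29×10⁵ = 2.47×10⁻¹⁶ A²
I_n = √(2.47×10⁻¹⁶) = 1.57×10⁻⁸ A = 15.7 nA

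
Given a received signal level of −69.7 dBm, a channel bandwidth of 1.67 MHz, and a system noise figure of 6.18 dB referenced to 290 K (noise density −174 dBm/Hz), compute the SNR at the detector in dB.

Noise floor: N = −174 + 10 log₁₀(B) + NF
10 log₁₀(1.67×10⁶) = 62.23 dB
N = −174 + 62.23 + 6.18 = −105.59 dBm
SNR = P_sig − N = −69.7 − (−105.59) = 35.89 dB → 35.9 dB

35.9 dB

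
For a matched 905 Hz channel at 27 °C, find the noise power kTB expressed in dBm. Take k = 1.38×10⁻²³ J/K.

T = 27 °C + 273.15 = 300.15 K
P_n = kTB = 1.38×10⁻²³ × 300.15 × 9.05×10² = 3.75×10⁻¹⁸ W
In dBm: 10 log₁₀(3.75×10⁻¹⁸ / 10⁻³) = −144.3 dBm

−144.3 dBm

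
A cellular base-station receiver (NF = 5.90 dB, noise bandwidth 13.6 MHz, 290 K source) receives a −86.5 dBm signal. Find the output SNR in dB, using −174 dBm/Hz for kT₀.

10.3 dB

Noise floor: N = −174 + 10 log₁₀(B) + NF
10 log₁₀(1.36×10⁷) = 71.34 dB
N = −174 + 71.34 + 5.90 = −96.76 dBm
SNR = P_sig − N = −86.5 − (−96.76) = 10.26 dB → 10.3 dB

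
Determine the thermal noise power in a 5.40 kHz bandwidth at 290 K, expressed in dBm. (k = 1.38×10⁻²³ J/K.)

P_n = kTB = 1.38×10⁻²³ × 290 × 5.40×10³ = 2.16×10⁻¹⁷ W
In dBm: 10 log₁₀(2.16×10⁻¹⁷ / 10⁻³) = −136.7 dBm

−136.7 dBm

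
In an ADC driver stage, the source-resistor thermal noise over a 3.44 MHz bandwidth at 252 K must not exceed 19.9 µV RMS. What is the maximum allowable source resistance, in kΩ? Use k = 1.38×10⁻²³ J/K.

Johnson–Nyquist: V_n = √(4kTRB) ⇒ R = V_n² / (4kTB)
4kTB = 4 × 1.38×10⁻²³ × 252 × 3.44×10⁶ = 4.79×10⁻¹⁴
R = (1.99×10⁻⁵)² / 4.79×10⁻¹⁴ = 8.28×10³ Ω = 8.28 kΩ

8.28 kΩ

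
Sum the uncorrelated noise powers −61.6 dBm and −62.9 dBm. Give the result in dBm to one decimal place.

Convert to linear, add, convert back:
P₁ = 6.92×10⁻¹⁰ W, P₂ = 5.13×10⁻¹⁰ W
P_tot = 1.20×10⁻⁹ W → 10 log₁₀(P_tot / 10⁻³) = −59.2 dBm

−59.2 dBm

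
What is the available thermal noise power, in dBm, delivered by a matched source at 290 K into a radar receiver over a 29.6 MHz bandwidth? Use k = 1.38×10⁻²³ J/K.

−99.3 dBm

P_n = kTB = 1.38×10⁻²³ × 290 × 2.96×10⁷ = 1.18×10⁻¹³ W
In dBm: 10 log₁₀(1.18×10⁻¹³ / 10⁻³) = −99.3 dBm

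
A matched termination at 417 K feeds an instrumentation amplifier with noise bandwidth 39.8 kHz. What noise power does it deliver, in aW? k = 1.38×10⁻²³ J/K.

229 aW

P_n = kTB = 1.38×10⁻²³ × 417 × 3.98×10⁴ = 2.29×10⁻¹⁶ W = 229 aW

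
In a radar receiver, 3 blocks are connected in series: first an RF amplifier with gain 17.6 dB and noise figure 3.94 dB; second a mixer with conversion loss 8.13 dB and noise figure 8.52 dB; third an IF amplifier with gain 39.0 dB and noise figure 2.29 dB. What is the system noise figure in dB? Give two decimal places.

Convert to linear (a loss of L dB is a gain of −L dB): F_i = 10^(NF_i/10), G_i = 10^(G_i,dB/10)
  Stage 1: F_1 = 10^(3.94/10) = 2.477, G_1 = 10^(17.6/10) = 57.54
  Stage 2: F_2 = 10^(8.52/10) = 7.112, G_2 = 10^(−8.13/10) = 0.1538
  Stage 3: F_3 = 10^(2.29/10) = 1.694, G_3 = 10^(39.0/10) = 7943
Friis cascade:
  F = 2.477 + (7.112 − 1)/57.54 + (1.694 − 1)/8.851 = 2.662
NF = 10 log₁₀(2.662) = 4.25 dB

4.25 dB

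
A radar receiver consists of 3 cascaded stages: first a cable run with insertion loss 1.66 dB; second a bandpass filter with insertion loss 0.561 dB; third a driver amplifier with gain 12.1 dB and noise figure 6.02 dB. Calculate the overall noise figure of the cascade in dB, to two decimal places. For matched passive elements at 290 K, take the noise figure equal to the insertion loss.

Convert to linear (a loss of L dB is a gain of −L dB): F_i = 10^(NF_i/10), G_i = 10^(G_i,dB/10)
  Stage 1: F_1 = 10^(1.66/10) = 1.466, G_1 = 10^(−1.66/10) = 0.6823
  Stage 2: F_2 = 10^(0.561/10) = 1.138, G_2 = 10^(−0.561/10) = 0.8788
  Stage 3: F_3 = 10^(6.02/10) = 3.999, G_3 = 10^(12.1/10) = 16.22
Friis cascade:
  F = 1.466 + (1.138 − 1)/0.6823 + (3.999 − 1)/0.5997 = 6.670
NF = 10 log₁₀(6.670) = 8.24 dB

8.24 dB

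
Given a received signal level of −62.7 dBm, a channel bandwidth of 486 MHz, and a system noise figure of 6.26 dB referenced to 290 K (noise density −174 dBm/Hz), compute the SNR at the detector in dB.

18.2 dB

Noise floor: N = −174 + 10 log₁₀(B) + NF
10 log₁₀(4.86×10⁸) = 86.87 dB
N = −174 + 86.87 + 6.26 = −80.87 dBm
SNR = P_sig − N = −62.7 − (−80.87) = 18.17 dB → 18.2 dB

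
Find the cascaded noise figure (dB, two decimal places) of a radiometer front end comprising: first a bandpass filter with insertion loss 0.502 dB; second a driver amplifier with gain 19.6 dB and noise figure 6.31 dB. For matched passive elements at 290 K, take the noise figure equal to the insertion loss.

Convert to linear (a loss of L dB is a gain of −L dB): F_i = 10^(NF_i/10), G_i = 10^(G_i,dB/10)
  Stage 1: F_1 = 10^(0.502/10) = 1.123, G_1 = 10^(−0.502/10) = 0.8908
  Stage 2: F_2 = 10^(6.31/10) = 4.276, G_2 = 10^(19.6/10) = 91.20
Friis cascade:
  F = 1.123 + (4.276 − 1)/0.8908 = 4.800
NF = 10 log₁₀(4.800) = 6.81 dB

6.81 dB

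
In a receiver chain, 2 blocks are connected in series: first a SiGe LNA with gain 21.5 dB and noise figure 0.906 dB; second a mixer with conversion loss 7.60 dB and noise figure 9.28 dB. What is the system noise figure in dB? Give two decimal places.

Convert to linear (a loss of L dB is a gain of −L dB): F_i = 10^(NF_i/10), G_i = 10^(G_i,dB/10)
  Stage 1: F_1 = 10^(0.906/10) = 1.232, G_1 = 10^(21.5/10) = 141.3
  Stage 2: F_2 = 10^(9.28/10) = 8.472, G_2 = 10^(−7.60/10) = 0.1738
Friis cascade:
  F = 1.232 + (8.472 − 1)/141.3 = 1.285
NF = 10 log₁₀(1.285) = 1.09 dB

1.09 dB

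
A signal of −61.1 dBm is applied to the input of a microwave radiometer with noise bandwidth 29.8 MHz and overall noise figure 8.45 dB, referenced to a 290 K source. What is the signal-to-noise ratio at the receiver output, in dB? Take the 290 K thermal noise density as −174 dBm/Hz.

Noise floor: N = −174 + 10 log₁₀(B) + NF
10 log₁₀(2.98×10⁷) = 74.74 dB
N = −174 + 74.74 + 8.45 = −90.81 dBm
SNR = P_sig − N = −61.1 − (−90.81) = 29.71 dB → 29.7 dB

29.7 dB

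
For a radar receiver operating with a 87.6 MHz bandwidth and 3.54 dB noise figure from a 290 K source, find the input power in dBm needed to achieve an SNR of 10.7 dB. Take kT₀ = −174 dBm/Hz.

−80.3 dBm

Sensitivity = −174 + 10 log₁₀(B) + NF + SNR_min
= −174 + 79.43 + 3.54 + 10.7
= −80.33 dBm → −80.3 dBm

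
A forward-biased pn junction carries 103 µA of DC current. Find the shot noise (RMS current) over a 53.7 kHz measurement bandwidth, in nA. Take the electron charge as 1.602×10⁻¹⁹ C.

1.33 nA

I_n = √(2qI·B)
2qI·B = 2 × 1.602×10⁻¹⁹ × 1.03×10⁻⁴ × 5.37×10⁴ = 1.77×10⁻¹⁸ A²
I_n = √(1.77×10⁻¹⁸) = 1.33×10⁻⁹ A = 1.33 nA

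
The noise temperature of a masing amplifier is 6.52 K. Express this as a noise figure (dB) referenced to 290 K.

0.097 dB

F = 1 + T_e/T₀ = 1 + 6.52/290 = 1.02248
NF = 10 log₁₀(1.02248) = 0.097 dB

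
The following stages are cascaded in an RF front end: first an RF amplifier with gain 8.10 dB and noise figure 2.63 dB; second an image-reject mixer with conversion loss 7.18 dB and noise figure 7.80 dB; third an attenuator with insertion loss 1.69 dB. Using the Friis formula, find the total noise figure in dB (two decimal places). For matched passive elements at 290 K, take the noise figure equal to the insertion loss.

Convert to linear (a loss of L dB is a gain of −L dB): F_i = 10^(NF_i/10), G_i = 10^(G_i,dB/10)
  Stage 1: F_1 = 10^(2.63/10) = 1.832, G_1 = 10^(8.10/10) = 6.457
  Stage 2: F_2 = 10^(7.80/10) = 6.026, G_2 = 10^(−7.18/10) = 0.1914
  Stage 3: F_3 = 10^(1.69/10) = 1.476, G_3 = 10^(−1.69/10) = 0.6776
Friis cascade:
  F = 1.832 + (6.026 − 1)/6.457 + (1.476 − 1)/1.236 = 2.996
NF = 10 log₁₀(2.996) = 4.76 dB

4.76 dB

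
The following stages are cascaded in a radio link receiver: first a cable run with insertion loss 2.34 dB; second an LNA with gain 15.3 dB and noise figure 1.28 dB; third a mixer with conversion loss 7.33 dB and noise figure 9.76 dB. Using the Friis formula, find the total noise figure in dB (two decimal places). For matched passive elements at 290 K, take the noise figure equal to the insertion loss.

Convert to linear (a loss of L dB is a gain of −L dB): F_i = 10^(NF_i/10), G_i = 10^(G_i,dB/10)
  Stage 1: F_1 = 10^(2.34/10) = 1.714, G_1 = 10^(−2.34/10) = 0.5834
  Stage 2: F_2 = 10^(1.28/10) = 1.343, G_2 = 10^(15.3/10) = 33.88
  Stage 3: F_3 = 10^(9.76/10) = 9.462, G_3 = 10^(−7.33/10) = 0.1849
Friis cascade:
  F = 1.714 + (1.343 − 1)/0.5834 + (9.462 − 1)/19.77 = 2.729
NF = 10 log₁₀(2.729) = 4.36 dB

4.36 dB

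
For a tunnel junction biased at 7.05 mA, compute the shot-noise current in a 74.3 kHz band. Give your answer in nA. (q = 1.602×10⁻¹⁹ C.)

13.0 nA

I_n = √(2qI·B)
2qI·B = 2 × 1.602×10⁻¹⁹ × 7.05×10⁻³ × 7.43×10⁴ = 1.68×10⁻¹⁶ A²
I_n = √(1.68×10⁻¹⁶) = 1.30×10⁻⁸ A = 13.0 nA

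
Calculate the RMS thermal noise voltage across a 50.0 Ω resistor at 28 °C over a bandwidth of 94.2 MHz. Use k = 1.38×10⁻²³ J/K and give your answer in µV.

T = 28 °C + 273.15 = 301.15 K
V_n = √(4kTRB)
4kTRB = 4 × 1.38×10⁻²³ × 301.15 × 5.00×10¹ × 9.42×10⁷ = 7.83×10⁻¹¹ V²
V_n = √(7.83×10⁻¹¹) = 8.85×10⁻⁶ V = 8.85 µV

8.85 µV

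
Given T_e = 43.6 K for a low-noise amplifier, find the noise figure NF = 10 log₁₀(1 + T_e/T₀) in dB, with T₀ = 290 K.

0.608 dB

F = 1 + T_e/T₀ = 1 + 43.6/290 = 1.15034
NF = 10 log₁₀(1.15034) = 0.608 dB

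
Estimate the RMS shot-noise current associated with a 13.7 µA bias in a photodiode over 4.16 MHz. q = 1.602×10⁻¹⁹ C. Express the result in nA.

I_n = √(2qI·B)
2qI·B = 2 × 1.602×10⁻¹⁹ × 1.37×10⁻⁵ × 4.16×10⁶ = 1.83×10⁻¹⁷ A²
I_n = √(1.83×10⁻¹⁷) = 4.27×10⁻⁹ A = 4.27 nA

4.27 nA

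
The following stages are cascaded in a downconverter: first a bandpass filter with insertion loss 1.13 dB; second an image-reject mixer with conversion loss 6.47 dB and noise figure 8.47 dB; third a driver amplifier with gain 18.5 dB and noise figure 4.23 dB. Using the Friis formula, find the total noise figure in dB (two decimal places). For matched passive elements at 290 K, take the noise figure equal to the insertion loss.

12.70 dB

Convert to linear (a loss of L dB is a gain of −L dB): F_i = 10^(NF_i/10), G_i = 10^(G_i,dB/10)
  Stage 1: F_1 = 10^(1.13/10) = 1.297, G_1 = 10^(−1.13/10) = 0.7709
  Stage 2: F_2 = 10^(8.47/10) = 7.031, G_2 = 10^(−6.47/10) = 0.2254
  Stage 3: F_3 = 10^(4.23/10) = 2.649, G_3 = 10^(18.5/10) = 70.79
Friis cascade:
  F = 1.297 + (7.031 − 1)/0.7709 + (2.649 − 1)/0.1738 = 18.61
NF = 10 log₁₀(18.61) = 12.70 dB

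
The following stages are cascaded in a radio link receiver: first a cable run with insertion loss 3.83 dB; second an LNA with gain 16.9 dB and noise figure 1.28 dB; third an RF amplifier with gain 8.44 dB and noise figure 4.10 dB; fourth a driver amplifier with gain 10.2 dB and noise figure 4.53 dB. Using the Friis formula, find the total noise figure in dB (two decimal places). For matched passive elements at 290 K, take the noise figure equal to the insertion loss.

Convert to linear (a loss of L dB is a gain of −L dB): F_i = 10^(NF_i/10), G_i = 10^(G_i,dB/10)
  Stage 1: F_1 = 10^(3.83/10) = 2.415, G_1 = 10^(−3.83/10) = 0.4140
  Stage 2: F_2 = 10^(1.28/10) = 1.343, G_2 = 10^(16.9/10) = 48.98
  Stage 3: F_3 = 10^(4.10/10) = 2.570, G_3 = 10^(8.44/10) = 6.982
  Stage 4: F_4 = 10^(4.53/10) = 2.838, G_4 = 10^(10.2/10) = 10.47
Friis cascade:
  F = 2.415 + (1.343 − 1)/0.4140 + (2.570 − 1)/20.28 + (2.838 − 1)/141.6 = 3.334
NF = 10 log₁₀(3.334) = 5.23 dB

5.23 dB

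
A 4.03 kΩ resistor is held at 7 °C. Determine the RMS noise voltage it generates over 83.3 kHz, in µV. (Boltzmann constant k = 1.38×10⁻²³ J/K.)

T = 7 °C + 273.15 = 280.15 K
V_n = √(4kTRB)
4kTRB = 4 × 1.38×10⁻²³ × 280.15 × 4.03×10³ × 8.33×10⁴ = 5.19×10⁻¹² V²
V_n = √(5.19×10⁻¹²) = 2.28×10⁻⁶ V = 2.28 µV

2.28 µV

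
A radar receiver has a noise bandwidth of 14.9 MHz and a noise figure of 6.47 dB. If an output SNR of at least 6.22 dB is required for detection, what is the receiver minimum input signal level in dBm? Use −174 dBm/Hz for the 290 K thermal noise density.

−89.6 dBm

Sensitivity = −174 + 10 log₁₀(B) + NF + SNR_min
= −174 + 71.73 + 6.47 + 6.22
= −89.58 dBm → −89.6 dBm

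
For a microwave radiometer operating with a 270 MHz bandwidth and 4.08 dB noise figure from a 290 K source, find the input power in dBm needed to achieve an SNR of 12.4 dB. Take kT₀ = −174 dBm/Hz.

−73.2 dBm

Sensitivity = −174 + 10 log₁₀(B) + NF + SNR_min
= −174 + 84.31 + 4.08 + 12.4
= −73.21 dBm → −73.2 dBm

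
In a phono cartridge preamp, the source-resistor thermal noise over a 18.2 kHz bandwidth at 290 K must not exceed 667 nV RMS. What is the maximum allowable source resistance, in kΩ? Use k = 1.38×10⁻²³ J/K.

1.53 kΩ

Johnson–Nyquist: V_n = √(4kTRB) ⇒ R = V_n² / (4kTB)
4kTB = 4 × 1.38×10⁻²³ × 290 × 1.82×10⁴ = 2.91×10⁻¹⁶
R = (6.67×10⁻⁷)² / 2.91×10⁻¹⁶ = 1.53×10³ Ω = 1.53 kΩ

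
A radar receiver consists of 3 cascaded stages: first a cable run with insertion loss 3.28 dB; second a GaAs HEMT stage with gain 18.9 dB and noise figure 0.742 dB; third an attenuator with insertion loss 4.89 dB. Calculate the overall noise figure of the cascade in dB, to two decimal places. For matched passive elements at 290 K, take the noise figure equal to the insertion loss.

4.12 dB

Convert to linear (a loss of L dB is a gain of −L dB): F_i = 10^(NF_i/10), G_i = 10^(G_i,dB/10)
  Stage 1: F_1 = 10^(3.28/10) = 2.128, G_1 = 10^(−3.28/10) = 0.4699
  Stage 2: F_2 = 10^(0.742/10) = 1.186, G_2 = 10^(18.9/10) = 77.62
  Stage 3: F_3 = 10^(4.89/10) = 3.083, G_3 = 10^(−4.89/10) = 0.3243
Friis cascade:
  F = 2.128 + (1.186 − 1)/0.4699 + (3.083 − 1)/36.48 = 2.582
NF = 10 log₁₀(2.582) = 4.12 dB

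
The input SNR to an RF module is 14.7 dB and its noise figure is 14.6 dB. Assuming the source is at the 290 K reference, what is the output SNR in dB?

0.1 dB

By definition F = SNR_in/SNR_out, so in dB: SNR_out = SNR_in − NF
SNR_out = 14.7 − 14.6 = 0.1 dB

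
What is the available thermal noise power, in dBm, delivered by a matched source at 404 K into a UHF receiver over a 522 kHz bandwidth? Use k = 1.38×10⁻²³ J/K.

−115.4 dBm

P_n = kTB = 1.38×10⁻²³ × 404 × 5.22×10⁵ = 2.91×10⁻¹⁵ W
In dBm: 10 log₁₀(2.91×10⁻¹⁵ / 10⁻³) = −115.4 dBm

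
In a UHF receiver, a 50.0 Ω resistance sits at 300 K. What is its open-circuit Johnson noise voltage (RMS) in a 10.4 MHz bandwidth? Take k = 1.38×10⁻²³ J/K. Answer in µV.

2.93 µV

V_n = √(4kTRB)
4kTRB = 4 × 1.38×10⁻²³ × 300 × 5.00×10¹ × 1.04×10⁷ = 8.61×10⁻¹² V²
V_n = √(8.61×10⁻¹²) = 2.93×10⁻⁶ V = 2.93 µV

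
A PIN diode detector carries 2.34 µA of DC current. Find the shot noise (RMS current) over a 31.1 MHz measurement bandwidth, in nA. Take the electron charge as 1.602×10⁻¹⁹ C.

I_n = √(2qI·B)
2qI·B = 2 × 1.602×10⁻¹⁹ × 2.34×10⁻⁶ × 3.11×10⁷ = 2.33×10⁻¹⁷ A²
I_n = √(2.33×10⁻¹⁷) = 4.83×10⁻⁹ A = 4.83 nA

4.83 nA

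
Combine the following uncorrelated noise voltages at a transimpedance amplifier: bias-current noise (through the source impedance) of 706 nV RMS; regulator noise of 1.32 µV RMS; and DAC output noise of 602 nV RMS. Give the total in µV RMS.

Uncorrelated sources add in power (mean-square): V_tot = √(ΣV_i²)
V_tot = √[(7.06×10⁻⁷)² + (1.32×10⁻⁶)² + (6.02×10⁻⁷)²] = 1.61×10⁻⁶ V = 1.61 µV

1.61 µV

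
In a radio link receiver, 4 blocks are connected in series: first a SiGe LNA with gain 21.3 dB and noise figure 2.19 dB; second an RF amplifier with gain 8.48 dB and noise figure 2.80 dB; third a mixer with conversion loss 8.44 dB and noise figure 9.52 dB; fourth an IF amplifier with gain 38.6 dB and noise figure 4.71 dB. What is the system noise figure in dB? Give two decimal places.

2.27 dB

Convert to linear (a loss of L dB is a gain of −L dB): F_i = 10^(NF_i/10), G_i = 10^(G_i,dB/10)
  Stage 1: F_1 = 10^(2.19/10) = 1.656, G_1 = 10^(21.3/10) = 134.9
  Stage 2: F_2 = 10^(2.80/10) = 1.905, G_2 = 10^(8.48/10) = 7.047
  Stage 3: F_3 = 10^(9.52/10) = 8.954, G_3 = 10^(−8.44/10) = 0.1432
  Stage 4: F_4 = 10^(4.71/10) = 2.958, G_4 = 10^(38.6/10) = 7244
Friis cascade:
  F = 1.656 + (1.905 − 1)/134.9 + (8.954 − 1)/950.6 + (2.958 − 1)/136.1 = 1.685
NF = 10 log₁₀(1.685) = 2.27 dB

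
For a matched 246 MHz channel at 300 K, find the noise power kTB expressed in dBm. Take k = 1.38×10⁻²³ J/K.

P_n = kTB = 1.38×10⁻²³ × 300 × 2.46×10⁸ = 1.02×10⁻¹² W
In dBm: 10 log₁₀(1.02×10⁻¹² / 10⁻³) = −89.9 dBm

−89.9 dBm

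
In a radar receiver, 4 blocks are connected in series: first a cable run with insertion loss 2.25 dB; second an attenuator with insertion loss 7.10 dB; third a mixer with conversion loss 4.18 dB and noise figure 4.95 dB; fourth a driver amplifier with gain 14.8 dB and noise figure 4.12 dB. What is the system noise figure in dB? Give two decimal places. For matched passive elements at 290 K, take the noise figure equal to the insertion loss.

17.96 dB

Convert to linear (a loss of L dB is a gain of −L dB): F_i = 10^(NF_i/10), G_i = 10^(G_i,dB/10)
  Stage 1: F_1 = 10^(2.25/10) = 1.679, G_1 = 10^(−2.25/10) = 0.5957
  Stage 2: F_2 = 10^(7.10/10) = 5.129, G_2 = 10^(−7.10/10) = 0.1950
  Stage 3: F_3 = 10^(4.95/10) = 3.126, G_3 = 10^(−4.18/10) = 0.3819
  Stage 4: F_4 = 10^(4.12/10) = 2.582, G_4 = 10^(14.8/10) = 30.20
Friis cascade:
  F = 1.679 + (5.129 − 1)/0.5957 + (3.126 − 1)/0.1161 + (2.582 − 1)/0.04436 = 62.58
NF = 10 log₁₀(62.58) = 17.96 dB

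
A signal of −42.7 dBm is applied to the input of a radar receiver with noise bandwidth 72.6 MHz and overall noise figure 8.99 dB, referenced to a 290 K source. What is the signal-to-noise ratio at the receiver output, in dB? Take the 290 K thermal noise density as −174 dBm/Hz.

43.7 dB

Noise floor: N = −174 + 10 log₁₀(B) + NF
10 log₁₀(7.26×10⁷) = 78.61 dB
N = −174 + 78.61 + 8.99 = −86.40 dBm
SNR = P_sig − N = −42.7 − (−86.40) = 43.70 dB → 43.7 dB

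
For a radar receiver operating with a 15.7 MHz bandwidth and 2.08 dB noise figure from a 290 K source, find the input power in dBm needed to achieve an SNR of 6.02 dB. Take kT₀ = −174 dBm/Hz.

Sensitivity = −174 + 10 log₁₀(B) + NF + SNR_min
= −174 + 71.96 + 2.08 + 6.02
= −93.94 dBm → −93.9 dBm

−93.9 dBm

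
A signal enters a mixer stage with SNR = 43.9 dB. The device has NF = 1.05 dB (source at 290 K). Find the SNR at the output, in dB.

42.85 dB

By definition F = SNR_in/SNR_out, so in dB: SNR_out = SNR_in − NF
SNR_out = 43.9 − 1.05 = 42.85 dB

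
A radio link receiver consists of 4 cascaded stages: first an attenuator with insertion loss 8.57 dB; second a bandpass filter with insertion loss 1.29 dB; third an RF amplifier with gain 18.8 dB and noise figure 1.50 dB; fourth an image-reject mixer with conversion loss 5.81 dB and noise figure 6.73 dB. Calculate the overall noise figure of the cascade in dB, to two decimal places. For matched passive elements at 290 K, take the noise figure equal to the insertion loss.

Convert to linear (a loss of L dB is a gain of −L dB): F_i = 10^(NF_i/10), G_i = 10^(G_i,dB/10)
  Stage 1: F_1 = 10^(8.57/10) = 7.194, G_1 = 10^(−8.57/10) = 0.1390
  Stage 2: F_2 = 10^(1.29/10) = 1.346, G_2 = 10^(−1.29/10) = 0.7430
  Stage 3: F_3 = 10^(1.50/10) = 1.413, G_3 = 10^(18.8/10) = 75.86
  Stage 4: F_4 = 10^(6.73/10) = 4.710, G_4 = 10^(−5.81/10) = 0.2624
Friis cascade:
  F = 7.194 + (1.346 − 1)/0.1390 + (1.413 − 1)/0.1033 + (4.710 − 1)/7.834 = 14.15
NF = 10 log₁₀(14.15) = 11.51 dB

11.51 dB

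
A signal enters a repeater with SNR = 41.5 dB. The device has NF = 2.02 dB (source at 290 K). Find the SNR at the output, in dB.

39.48 dB

By definition F = SNR_in/SNR_out, so in dB: SNR_out = SNR_in − NF
SNR_out = 41.5 − 2.02 = 39.48 dB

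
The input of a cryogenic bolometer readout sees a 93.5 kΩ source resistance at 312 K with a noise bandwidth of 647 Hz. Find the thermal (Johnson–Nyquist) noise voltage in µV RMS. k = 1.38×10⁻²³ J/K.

V_n = √(4kTRB)
4kTRB = 4 × 1.38×10⁻²³ × 312 × 9.35×10⁴ × 6.47×10² = 1.04×10⁻¹² V²
V_n = √(1.04×10⁻¹²) = 1.02×10⁻⁶ V = 1.02 µV

1.02 µV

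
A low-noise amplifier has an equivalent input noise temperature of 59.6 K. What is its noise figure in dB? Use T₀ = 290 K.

0.812 dB

F = 1 + T_e/T₀ = 1 + 59.6/290 = 1.20552
NF = 10 log₁₀(1.20552) = 0.812 dB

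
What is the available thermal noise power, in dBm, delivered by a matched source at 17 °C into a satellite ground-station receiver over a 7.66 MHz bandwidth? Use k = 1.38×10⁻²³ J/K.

T = 17 °C + 273.15 = 290.15 K
P_n = kTB = 1.38×10⁻²³ × 290.15 × 7.66×10⁶ = 3.07×10⁻¹⁴ W
In dBm: 10 log₁₀(3.07×10⁻¹⁴ / 10⁻³) = −105.1 dBm

−105.1 dBm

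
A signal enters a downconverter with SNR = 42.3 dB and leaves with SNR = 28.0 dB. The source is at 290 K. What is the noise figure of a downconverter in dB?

14.3 dB

NF (dB) = SNR_in(dB) − SNR_out(dB) when the source is at T₀
NF = 42.3 − 28.0 = 14.3 dB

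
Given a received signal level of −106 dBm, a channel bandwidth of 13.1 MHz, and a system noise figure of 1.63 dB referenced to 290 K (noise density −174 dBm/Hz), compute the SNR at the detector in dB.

−4.8 dB

Noise floor: N = −174 + 10 log₁₀(B) + NF
10 log₁₀(1.31×10⁷) = 71.17 dB
N = −174 + 71.17 + 1.63 = −101.20 dBm
SNR = P_sig − N = −106 − (−101.20) = −4.80 dB → −4.8 dB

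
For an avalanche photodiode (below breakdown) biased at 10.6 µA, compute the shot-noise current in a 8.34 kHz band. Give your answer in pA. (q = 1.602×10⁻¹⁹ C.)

I_n = √(2qI·B)
2qI·B = 2 × 1.602×10⁻¹⁹ × 1.06×10⁻⁵ × 8.34×10³ = 2.83×10⁻²⁰ A²
I_n = √(2.83×10⁻²⁰) = 1.68×10⁻¹⁰ A = 168 pA

168 pA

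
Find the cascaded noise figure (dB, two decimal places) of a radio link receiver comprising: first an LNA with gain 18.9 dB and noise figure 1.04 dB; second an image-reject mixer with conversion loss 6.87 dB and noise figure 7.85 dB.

Convert to linear (a loss of L dB is a gain of −L dB): F_i = 10^(NF_i/10), G_i = 10^(G_i,dB/10)
  Stage 1: F_1 = 10^(1.04/10) = 1.271, G_1 = 10^(18.9/10) = 77.62
  Stage 2: F_2 = 10^(7.85/10) = 6.095, G_2 = 10^(−6.87/10) = 0.2056
Friis cascade:
  F = 1.271 + (6.095 − 1)/77.62 = 1.336
NF = 10 log₁₀(1.336) = 1.26 dB

1.26 dB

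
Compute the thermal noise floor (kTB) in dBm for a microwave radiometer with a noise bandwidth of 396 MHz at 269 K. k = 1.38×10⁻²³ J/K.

−88.3 dBm

P_n = kTB = 1.38×10⁻²³ × 269 × 3.96×10⁸ = 1.47×10⁻¹² W
In dBm: 10 log₁₀(1.47×10⁻¹² / 10⁻³) = −88.3 dBm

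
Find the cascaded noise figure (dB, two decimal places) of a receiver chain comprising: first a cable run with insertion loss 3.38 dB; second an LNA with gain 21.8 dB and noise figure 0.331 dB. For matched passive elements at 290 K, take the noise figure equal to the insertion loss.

Convert to linear (a loss of L dB is a gain of −L dB): F_i = 10^(NF_i/10), G_i = 10^(G_i,dB/10)
  Stage 1: F_1 = 10^(3.38/10) = 2.178, G_1 = 10^(−3.38/10) = 0.4592
  Stage 2: F_2 = 10^(0.331/10) = 1.079, G_2 = 10^(21.8/10) = 151.4
Friis cascade:
  F = 2.178 + (1.079 − 1)/0.4592 = 2.350
NF = 10 log₁₀(2.350) = 3.71 dB

3.71 dB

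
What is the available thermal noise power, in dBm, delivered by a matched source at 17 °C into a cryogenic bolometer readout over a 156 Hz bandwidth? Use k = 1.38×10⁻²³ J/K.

T = 17 °C + 273.15 = 290.15 K
P_n = kTB = 1.38×10⁻²³ × 290.15 × 1.56×10² = 6.25×10⁻¹⁹ W
In dBm: 10 log₁₀(6.25×10⁻¹⁹ / 10⁻³) = −152.0 dBm

−152.0 dBm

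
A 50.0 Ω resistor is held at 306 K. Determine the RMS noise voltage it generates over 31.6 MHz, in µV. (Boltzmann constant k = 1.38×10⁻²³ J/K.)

V_n = √(4kTRB)
4kTRB = 4 × 1.38×10⁻²³ × 306 × 5.00×10¹ × 3.16×10⁷ = 2.67×10⁻¹¹ V²
V_n = √(2.67×10⁻¹¹) = 5.17×10⁻⁶ V = 5.17 µV

5.17 µV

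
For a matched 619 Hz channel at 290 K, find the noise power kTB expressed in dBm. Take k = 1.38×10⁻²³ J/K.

−146.1 dBm

P_n = kTB = 1.38×10⁻²³ × 290 × 6.19×10² = 2.48×10⁻¹⁸ W
In dBm: 10 log₁₀(2.48×10⁻¹⁸ / 10⁻³) = −146.1 dBm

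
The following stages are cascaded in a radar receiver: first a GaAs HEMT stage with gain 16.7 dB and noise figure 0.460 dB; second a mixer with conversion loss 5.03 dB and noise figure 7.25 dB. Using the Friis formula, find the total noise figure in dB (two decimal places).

Convert to linear (a loss of L dB is a gain of −L dB): F_i = 10^(NF_i/10), G_i = 10^(G_i,dB/10)
  Stage 1: F_1 = 10^(0.460/10) = 1.112, G_1 = 10^(16.7/10) = 46.77
  Stage 2: F_2 = 10^(7.25/10) = 5.309, G_2 = 10^(−5.03/10) = 0.3141
Friis cascade:
  F = 1.112 + (5.309 − 1)/46.77 = 1.204
NF = 10 log₁₀(1.204) = 0.81 dB

0.81 dB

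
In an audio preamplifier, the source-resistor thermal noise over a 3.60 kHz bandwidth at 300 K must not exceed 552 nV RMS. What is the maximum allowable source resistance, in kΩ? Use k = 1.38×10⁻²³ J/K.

5.11 kΩ

Johnson–Nyquist: V_n = √(4kTRB) ⇒ R = V_n² / (4kTB)
4kTB = 4 × 1.38×10⁻²³ × 300 × 3.60×10³ = 5.96×10⁻¹⁷
R = (5.52×10⁻⁷)² / 5.96×10⁻¹⁷ = 5.11×10³ Ω = 5.11 kΩ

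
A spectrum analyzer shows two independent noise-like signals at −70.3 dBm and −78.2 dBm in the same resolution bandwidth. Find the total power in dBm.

−69.6 dBm

Convert to linear, add, convert back:
P₁ = 9.33×10⁻¹¹ W, P₂ = 1.51×10⁻¹¹ W
P_tot = 1.08×10⁻¹⁰ W → 10 log₁₀(P_tot / 10⁻³) = −69.6 dBm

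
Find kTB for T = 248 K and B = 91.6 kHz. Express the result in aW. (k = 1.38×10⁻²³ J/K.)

P_n = kTB = 1.38×10⁻²³ × 248 × 9.16×10⁴ = 3.13×10⁻¹⁶ W = 313 aW

313 aW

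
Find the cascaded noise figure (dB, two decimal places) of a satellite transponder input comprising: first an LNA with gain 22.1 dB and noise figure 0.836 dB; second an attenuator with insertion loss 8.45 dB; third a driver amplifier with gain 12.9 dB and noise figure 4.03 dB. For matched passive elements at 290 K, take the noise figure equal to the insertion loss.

Convert to linear (a loss of L dB is a gain of −L dB): F_i = 10^(NF_i/10), G_i = 10^(G_i,dB/10)
  Stage 1: F_1 = 10^(0.836/10) = 1.212, G_1 = 10^(22.1/10) = 162.2
  Stage 2: F_2 = 10^(8.45/10) = 6.998, G_2 = 10^(−8.45/10) = 0.1429
  Stage 3: F_3 = 10^(4.03/10) = 2.529, G_3 = 10^(12.9/10) = 19.50
Friis cascade:
  F = 1.212 + (6.998 − 1)/162.2 + (2.529 − 1)/23.17 = 1.315
NF = 10 log₁₀(1.315) = 1.19 dB

1.19 dB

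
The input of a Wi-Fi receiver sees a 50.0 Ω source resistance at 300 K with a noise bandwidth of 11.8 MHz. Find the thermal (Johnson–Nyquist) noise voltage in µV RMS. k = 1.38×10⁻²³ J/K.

V_n = √(4kTRB)
4kTRB = 4 × 1.38×10⁻²³ × 300 × 5.00×10¹ × 1.18×10⁷ = 9.77×10⁻¹² V²
V_n = √(9.77×10⁻¹²) = 3.13×10⁻⁶ V = 3.13 µV

3.13 µV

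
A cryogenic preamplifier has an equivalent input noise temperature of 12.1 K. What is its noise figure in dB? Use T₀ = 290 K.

F = 1 + T_e/T₀ = 1 + 12.1/290 = 1.04172
NF = 10 log₁₀(1.04172) = 0.178 dB

0.178 dB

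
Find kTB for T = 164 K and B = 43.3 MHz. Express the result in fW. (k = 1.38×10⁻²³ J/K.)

P_n = kTB = 1.38×10⁻²³ × 164 × 4.33×10⁷ = 9.80×10⁻¹⁴ W = 98.0 fW

98.0 fW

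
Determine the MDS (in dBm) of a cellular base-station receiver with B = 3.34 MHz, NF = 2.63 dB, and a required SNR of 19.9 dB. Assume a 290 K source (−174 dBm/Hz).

−86.2 dBm

Sensitivity = −174 + 10 log₁₀(B) + NF + SNR_min
= −174 + 65.24 + 2.63 + 19.9
= −86.23 dBm → −86.2 dBm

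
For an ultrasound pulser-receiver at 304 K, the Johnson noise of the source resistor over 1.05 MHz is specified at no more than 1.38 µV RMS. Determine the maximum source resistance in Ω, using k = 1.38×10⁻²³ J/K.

108 Ω

Johnson–Nyquist: V_n = √(4kTRB) ⇒ R = V_n² / (4kTB)
4kTB = 4 × 1.38×10⁻²³ × 304 × 1.05×10⁶ = 1.76×10⁻¹⁴
R = (1.38×10⁻⁶)² / 1.76×10⁻¹⁴ = 1.08×10² Ω = 108 Ω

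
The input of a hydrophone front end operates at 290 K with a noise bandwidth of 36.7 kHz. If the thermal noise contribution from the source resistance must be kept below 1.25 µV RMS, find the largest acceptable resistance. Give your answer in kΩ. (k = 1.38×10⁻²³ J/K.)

2.66 kΩ

Johnson–Nyquist: V_n = √(4kTRB) ⇒ R = V_n² / (4kTB)
4kTB = 4 × 1.38×10⁻²³ × 290 × 3.67×10⁴ = 5.87×10⁻¹⁶
R = (1.25×10⁻⁶)² / 5.87×10⁻¹⁶ = 2.66×10³ Ω = 2.66 kΩ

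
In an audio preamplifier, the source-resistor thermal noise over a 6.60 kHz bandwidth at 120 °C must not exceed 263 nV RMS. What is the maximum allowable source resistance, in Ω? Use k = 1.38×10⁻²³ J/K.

T = 120 °C + 273.15 = 393.15 K
Johnson–Nyquist: V_n = √(4kTRB) ⇒ R = V_n² / (4kTB)
4kTB = 4 × 1.38×10⁻²³ × 393.15 × 6.60×10³ = 1.43×10⁻¹⁶
R = (2.63×10⁻⁷)² / 1.43×10⁻¹⁶ = 4.83×10² Ω = 483 Ω

483 Ω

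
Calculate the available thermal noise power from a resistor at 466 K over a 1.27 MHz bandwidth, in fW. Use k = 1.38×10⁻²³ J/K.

8.17 fW

P_n = kTB = 1.38×10⁻²³ × 466 × 1.27×10⁶ = 8.17×10⁻¹⁵ W = 8.17 fW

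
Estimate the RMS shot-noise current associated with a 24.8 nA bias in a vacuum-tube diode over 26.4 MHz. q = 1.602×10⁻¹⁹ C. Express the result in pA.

I_n = √(2qI·B)
2qI·B = 2 × 1.602×10⁻¹⁹ × 2.48×10⁻⁸ × 2.64×10⁷ = 2.10×10⁻¹⁹ A²
I_n = √(2.10×10⁻¹⁹) = 4.58×10⁻¹⁰ A = 458 pA

458 pA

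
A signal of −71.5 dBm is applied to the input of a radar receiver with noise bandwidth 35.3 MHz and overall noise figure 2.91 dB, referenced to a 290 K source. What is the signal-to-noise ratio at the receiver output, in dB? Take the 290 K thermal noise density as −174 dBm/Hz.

Noise floor: N = −174 + 10 log₁₀(B) + NF
10 log₁₀(3.53×10⁷) = 75.48 dB
N = −174 + 75.48 + 2.91 = −95.61 dBm
SNR = P_sig − N = −71.5 − (−95.61) = 24.11 dB → 24.1 dB

24.1 dB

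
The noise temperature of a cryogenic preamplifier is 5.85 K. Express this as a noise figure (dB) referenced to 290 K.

0.087 dB

F = 1 + T_e/T₀ = 1 + 5.85/290 = 1.02017
NF = 10 log₁₀(1.02017) = 0.087 dB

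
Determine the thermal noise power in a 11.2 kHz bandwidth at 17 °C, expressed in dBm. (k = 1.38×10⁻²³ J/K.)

−133.5 dBm

T = 17 °C + 273.15 = 290.15 K
P_n = kTB = 1.38×10⁻²³ × 290.15 × 1.12×10⁴ = 4.48×10⁻¹⁷ W
In dBm: 10 log₁₀(4.48×10⁻¹⁷ / 10⁻³) = −133.5 dBm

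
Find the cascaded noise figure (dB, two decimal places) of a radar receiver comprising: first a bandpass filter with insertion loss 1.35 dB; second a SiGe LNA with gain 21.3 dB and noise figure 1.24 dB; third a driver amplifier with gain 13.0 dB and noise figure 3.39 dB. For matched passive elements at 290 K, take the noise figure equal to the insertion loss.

Convert to linear (a loss of L dB is a gain of −L dB): F_i = 10^(NF_i/10), G_i = 10^(G_i,dB/10)
  Stage 1: F_1 = 10^(1.35/10) = 1.365, G_1 = 10^(−1.35/10) = 0.7328
  Stage 2: F_2 = 10^(1.24/10) = 1.330, G_2 = 10^(21.3/10) = 134.9
  Stage 3: F_3 = 10^(3.39/10) = 2.183, G_3 = 10^(13.0/10) = 19.95
Friis cascade:
  F = 1.365 + (1.330 − 1)/0.7328 + (2.183 − 1)/98.86 = 1.827
NF = 10 log₁₀(1.827) = 2.62 dB

2.62 dB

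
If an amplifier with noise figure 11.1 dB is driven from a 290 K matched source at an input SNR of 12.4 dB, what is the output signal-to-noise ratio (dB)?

1.3 dB

By definition F = SNR_in/SNR_out, so in dB: SNR_out = SNR_in − NF
SNR_out = 12.4 − 11.1 = 1.3 dB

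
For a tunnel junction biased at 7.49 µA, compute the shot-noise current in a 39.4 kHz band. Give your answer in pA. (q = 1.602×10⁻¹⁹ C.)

307 pA

I_n = √(2qI·B)
2qI·B = 2 × 1.602×10⁻¹⁹ × 7.49×10⁻⁶ × 3.94×10⁴ = 9.46×10⁻²⁰ A²
I_n = √(9.46×10⁻²⁰) = 3.07×10⁻¹⁰ A = 307 pA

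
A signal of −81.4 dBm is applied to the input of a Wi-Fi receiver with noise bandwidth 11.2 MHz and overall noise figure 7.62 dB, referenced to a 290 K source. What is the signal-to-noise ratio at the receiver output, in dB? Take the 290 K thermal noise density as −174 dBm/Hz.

14.5 dB

Noise floor: N = −174 + 10 log₁₀(B) + NF
10 log₁₀(1.12×10⁷) = 70.49 dB
N = −174 + 70.49 + 7.62 = −95.89 dBm
SNR = P_sig − N = −81.4 − (−95.89) = 14.49 dB → 14.5 dB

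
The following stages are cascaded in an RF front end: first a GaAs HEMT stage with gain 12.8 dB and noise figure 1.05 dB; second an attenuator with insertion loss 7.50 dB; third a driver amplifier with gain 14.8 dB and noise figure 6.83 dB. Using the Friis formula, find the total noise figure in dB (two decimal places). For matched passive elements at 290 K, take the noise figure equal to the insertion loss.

Convert to linear (a loss of L dB is a gain of −L dB): F_i = 10^(NF_i/10), G_i = 10^(G_i,dB/10)
  Stage 1: F_1 = 10^(1.05/10) = 1.274, G_1 = 10^(12.8/10) = 19.05
  Stage 2: F_2 = 10^(7.50/10) = 5.623, G_2 = 10^(−7.50/10) = 0.1778
  Stage 3: F_3 = 10^(6.83/10) = 4.819, G_3 = 10^(14.8/10) = 30.20
Friis cascade:
  F = 1.274 + (5.623 − 1)/19.05 + (4.819 − 1)/3.388 = 2.643
NF = 10 log₁₀(2.643) = 4.22 dB

4.22 dB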